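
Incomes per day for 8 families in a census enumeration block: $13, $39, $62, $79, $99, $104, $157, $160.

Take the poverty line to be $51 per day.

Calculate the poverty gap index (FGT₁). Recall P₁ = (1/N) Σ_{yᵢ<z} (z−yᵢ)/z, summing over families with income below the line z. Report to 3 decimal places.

Incomes under z: $13, $39 (q = 2 of N = 8).
Shortfall ratios: (51−13)/51 = 0.7451; (51−39)/51 = 0.2353.
Σ = 0.980392. Dividing by the full population N = 8 gives P₁ = 0.123.

0.123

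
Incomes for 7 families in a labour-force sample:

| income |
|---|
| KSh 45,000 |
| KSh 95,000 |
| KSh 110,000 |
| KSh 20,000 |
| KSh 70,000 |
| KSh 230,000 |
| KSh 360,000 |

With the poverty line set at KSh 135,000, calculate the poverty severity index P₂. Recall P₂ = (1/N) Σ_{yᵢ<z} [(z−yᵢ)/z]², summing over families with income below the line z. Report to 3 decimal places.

Below z: KSh 20,000, KSh 45,000, KSh 70,000, KSh 95,000, KSh 110,000 (q = 5 of N = 7).
Shortfall ratios: (135000−20000)/135000 = 0.8519; (135000−45000)/135000 = 0.6667; (135000−70000)/135000 = 0.4815; (135000−95000)/135000 = 0.2963; (135000−110000)/135000 = 0.1852.
Squared: 0.7257; 0.4444; 0.2318; 0.0878; 0.0343.
Sum = 1.524005; P₂ = 1.524005 / 7 = 0.218.

0.218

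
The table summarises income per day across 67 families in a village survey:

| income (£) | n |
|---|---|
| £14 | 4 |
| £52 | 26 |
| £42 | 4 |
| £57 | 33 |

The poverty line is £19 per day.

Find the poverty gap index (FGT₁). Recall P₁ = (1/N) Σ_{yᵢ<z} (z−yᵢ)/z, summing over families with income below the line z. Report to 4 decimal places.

0.0157

Below z: 4×£14 (q = 4 of N = 67).
Normalized shortfalls: (19−14)/19 = 0.2632 (×4).
Σ = 1.052632. Dividing by the full population N = 67 gives P₁ = 0.0157.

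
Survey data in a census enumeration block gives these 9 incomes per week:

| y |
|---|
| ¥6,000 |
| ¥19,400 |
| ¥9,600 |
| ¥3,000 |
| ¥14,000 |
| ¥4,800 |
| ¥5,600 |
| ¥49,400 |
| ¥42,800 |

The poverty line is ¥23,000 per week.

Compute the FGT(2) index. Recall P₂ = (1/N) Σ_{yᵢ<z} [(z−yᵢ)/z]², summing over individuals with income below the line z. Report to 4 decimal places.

0.3353

Poor units: ¥3,000, ¥4,800, ¥5,600, ¥6,000, ¥9,600, ¥14,000, ¥19,400 (q = 7 of N = 9).
Normalized shortfalls: (23000−3000)/23000 = 0.8696; (23000−4800)/23000 = 0.7913; (23000−5600)/23000 = 0.7565; (23000−6000)/23000 = 0.7391; (23000−9600)/23000 = 0.5826; (23000−14000)/23000 = 0.3913; (23000−19400)/23000 = 0.1565.
Squared: 0.7561; 0.6262; 0.5723; 0.5463; 0.3394; 0.1531; 0.0245.
Sum = 3.017996; P₂ = 3.017996 / 9 = 0.3353.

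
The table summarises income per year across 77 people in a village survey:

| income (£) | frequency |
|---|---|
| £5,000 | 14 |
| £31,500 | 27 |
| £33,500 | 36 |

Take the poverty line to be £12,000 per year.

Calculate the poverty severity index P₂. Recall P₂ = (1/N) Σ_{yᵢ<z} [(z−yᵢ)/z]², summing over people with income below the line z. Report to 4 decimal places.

0.0619

Below the line: 14×£5,000 (q = 14 of N = 77).
Normalized shortfalls: (12000−5000)/12000 = 0.5833 (×14).
Squared: 0.3403 (×14).
Sum = 4.763889; P₂ = 4.763889 / 77 = 0.0619.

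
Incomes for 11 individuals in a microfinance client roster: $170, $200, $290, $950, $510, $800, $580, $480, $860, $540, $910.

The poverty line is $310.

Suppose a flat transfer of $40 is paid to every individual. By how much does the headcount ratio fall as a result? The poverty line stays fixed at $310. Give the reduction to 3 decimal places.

0.091

Before: below the line — $170, $200, $290; headcount ratio = 0.27273.
After the $40 transfer: below the line — $210, $240; headcount ratio = 0.18182.
Reduction = 0.27273 − 0.18182 = 0.091.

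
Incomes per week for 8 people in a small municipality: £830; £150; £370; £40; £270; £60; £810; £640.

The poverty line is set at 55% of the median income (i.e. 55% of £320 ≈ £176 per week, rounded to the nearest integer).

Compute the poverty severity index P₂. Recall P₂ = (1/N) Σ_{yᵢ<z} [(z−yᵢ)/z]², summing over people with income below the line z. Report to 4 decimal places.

Below z: £40, £60, £150 (q = 3 of N = 8).
Normalized shortfalls: (176−40)/176 = 0.7727; (176−60)/176 = 0.6591; (176−150)/176 = 0.1477.
Squared: 0.5971; 0.4344; 0.0218.
Sum = 1.053332; P₂ = 1.053332 / 8 = 0.1317.

0.1317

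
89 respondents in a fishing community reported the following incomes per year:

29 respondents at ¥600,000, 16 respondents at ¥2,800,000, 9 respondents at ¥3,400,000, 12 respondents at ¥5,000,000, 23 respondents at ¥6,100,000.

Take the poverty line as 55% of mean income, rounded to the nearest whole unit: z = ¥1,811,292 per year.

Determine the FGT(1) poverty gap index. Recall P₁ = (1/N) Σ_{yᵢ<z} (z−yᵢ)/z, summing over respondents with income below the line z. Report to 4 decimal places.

Below the line: 29×¥600,000 (q = 29 of N = 89).
Shortfall ratios: (1811292−600000)/1811292 = 0.6687 (×29).
Σ = 19.393597. Dividing by the full population N = 89 gives P₁ = 0.2179.

0.2179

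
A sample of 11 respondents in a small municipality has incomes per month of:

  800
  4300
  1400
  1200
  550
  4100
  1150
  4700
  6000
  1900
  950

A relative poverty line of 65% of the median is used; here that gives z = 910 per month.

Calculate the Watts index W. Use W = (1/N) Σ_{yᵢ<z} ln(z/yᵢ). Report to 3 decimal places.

0.057

Incomes under z: 550, 800 (q = 2 of N = 11).
Log shortfalls: ln(910/550) = 0.5035; ln(910/800) = 0.1288.
W = 0.632359 / 11 = 0.057.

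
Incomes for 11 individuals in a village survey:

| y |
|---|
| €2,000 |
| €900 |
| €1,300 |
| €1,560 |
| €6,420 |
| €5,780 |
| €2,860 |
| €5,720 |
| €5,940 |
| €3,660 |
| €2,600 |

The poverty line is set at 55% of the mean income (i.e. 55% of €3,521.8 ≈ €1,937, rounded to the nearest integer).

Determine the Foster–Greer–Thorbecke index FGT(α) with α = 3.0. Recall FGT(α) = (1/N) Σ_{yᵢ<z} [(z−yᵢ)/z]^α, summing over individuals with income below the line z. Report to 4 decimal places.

Incomes under z: €900, €1,300, €1,560 (q = 3 of N = 11).
Relative gaps: (1937−900)/1937 = 0.5354; (1937−1300)/1937 = 0.3289; (1937−1560)/1937 = 0.1946.
Raised to α = 3.0: 0.15344; 0.03557; 0.00737.
Sum = 0.196382; FGT(3.0) = 0.196382 / 11 = 0.0179.

0.0179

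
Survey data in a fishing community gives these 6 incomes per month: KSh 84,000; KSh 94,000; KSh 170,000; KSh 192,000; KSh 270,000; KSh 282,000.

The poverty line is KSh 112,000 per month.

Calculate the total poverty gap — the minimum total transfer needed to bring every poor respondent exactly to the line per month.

KSh 46,000

Below the line: KSh 84,000, KSh 94,000 (q = 2 of N = 6).
Individual gaps: 112000−84000 = 28000; 112000−94000 = 18000.
Aggregate gap = KSh 46,000.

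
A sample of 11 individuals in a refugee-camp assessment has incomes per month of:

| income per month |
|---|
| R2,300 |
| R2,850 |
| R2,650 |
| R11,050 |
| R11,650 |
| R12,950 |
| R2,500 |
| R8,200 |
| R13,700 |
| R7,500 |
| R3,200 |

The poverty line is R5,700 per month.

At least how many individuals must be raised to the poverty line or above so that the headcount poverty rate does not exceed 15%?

4

Currently q = 5 of N = 11 are below the line (H = 0.455).
A headcount ratio of at most 15% allows at most ⌊0.15 × 11⌋ = 1 poor individuals.
So at least 5 − 1 = 4 must be lifted.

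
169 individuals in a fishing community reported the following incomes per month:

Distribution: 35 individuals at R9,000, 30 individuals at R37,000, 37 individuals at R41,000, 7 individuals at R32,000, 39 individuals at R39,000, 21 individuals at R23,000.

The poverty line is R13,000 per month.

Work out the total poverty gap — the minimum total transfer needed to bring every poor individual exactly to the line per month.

Poor units: 35×R9,000 (q = 35 of N = 169).
Individual gaps: 35×(13000−9000) = 140000.
Aggregate gap = R140,000.

R140,000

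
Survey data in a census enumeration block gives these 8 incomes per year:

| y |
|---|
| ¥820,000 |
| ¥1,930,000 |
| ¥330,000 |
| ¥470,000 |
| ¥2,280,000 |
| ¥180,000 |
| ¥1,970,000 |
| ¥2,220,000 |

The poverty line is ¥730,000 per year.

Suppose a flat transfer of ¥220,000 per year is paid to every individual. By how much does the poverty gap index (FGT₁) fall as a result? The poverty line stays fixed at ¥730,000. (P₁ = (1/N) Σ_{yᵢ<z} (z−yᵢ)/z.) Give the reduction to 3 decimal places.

Before: below the line — ¥180,000, ¥330,000, ¥470,000; poverty gap index (FGT₁) = 0.20719.
After the ¥220,000 transfer: below the line — ¥400,000, ¥550,000, ¥690,000; poverty gap index (FGT₁) = 0.09418.
Reduction = 0.20719 − 0.09418 = 0.113.

0.113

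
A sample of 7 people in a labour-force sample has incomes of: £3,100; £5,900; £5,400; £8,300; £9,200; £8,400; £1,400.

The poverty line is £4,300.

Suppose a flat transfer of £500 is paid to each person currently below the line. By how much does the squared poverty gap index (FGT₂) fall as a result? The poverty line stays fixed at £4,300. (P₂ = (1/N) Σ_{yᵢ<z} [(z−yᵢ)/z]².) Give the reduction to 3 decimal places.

Before: below the line — £1,400, £3,100; squared poverty gap index (FGT₂) = 0.07610.
After the £500 transfer: below the line — £1,900, £3,600; squared poverty gap index (FGT₂) = 0.04829.
Reduction = 0.07610 − 0.04829 = 0.028.

0.028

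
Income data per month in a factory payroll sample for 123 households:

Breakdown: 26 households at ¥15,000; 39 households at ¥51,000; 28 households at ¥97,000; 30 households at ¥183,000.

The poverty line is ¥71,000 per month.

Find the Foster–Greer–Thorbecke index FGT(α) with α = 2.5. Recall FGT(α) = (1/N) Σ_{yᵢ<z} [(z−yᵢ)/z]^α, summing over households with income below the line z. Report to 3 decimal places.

0.130

Poor units: 26×¥15,000, 39×¥51,000 (q = 65 of N = 123).
Gap ratios (z−y)/z: (71000−15000)/71000 = 0.7887 (×26); (71000−51000)/71000 = 0.2817 (×39).
Raised to α = 2.5: 0.55249 (×26); 0.04211 (×39).
Sum = 16.007188; FGT(2.5) = 16.007188 / 123 = 0.130.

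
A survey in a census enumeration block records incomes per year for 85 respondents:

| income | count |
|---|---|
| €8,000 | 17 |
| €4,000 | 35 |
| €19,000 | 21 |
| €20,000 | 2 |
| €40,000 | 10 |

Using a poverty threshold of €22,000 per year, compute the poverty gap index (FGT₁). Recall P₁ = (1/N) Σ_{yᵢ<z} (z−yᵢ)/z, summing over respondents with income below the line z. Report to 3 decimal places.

Below the line: 35×€4,000, 17×€8,000, 21×€19,000, 2×€20,000 (q = 75 of N = 85).
Relative gaps: (22000−4000)/22000 = 0.8182 (×35); (22000−8000)/22000 = 0.6364 (×17); (22000−19000)/22000 = 0.1364 (×21); (22000−20000)/22000 = 0.0909 (×2).
Sum of shortfalls = 42.500000; P₁ averages over all N: 42.500000 / 85 = 0.500.

0.500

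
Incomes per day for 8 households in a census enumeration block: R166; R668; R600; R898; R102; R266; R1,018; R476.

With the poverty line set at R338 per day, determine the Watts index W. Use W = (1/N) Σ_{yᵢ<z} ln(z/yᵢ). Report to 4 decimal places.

Below z: R102, R166, R266 (q = 3 of N = 8).
Log gaps: ln(338/102) = 1.1981; ln(338/166) = 0.7111; ln(338/266) = 0.2395.
W = 2.148681 / 8 = 0.2686.

0.2686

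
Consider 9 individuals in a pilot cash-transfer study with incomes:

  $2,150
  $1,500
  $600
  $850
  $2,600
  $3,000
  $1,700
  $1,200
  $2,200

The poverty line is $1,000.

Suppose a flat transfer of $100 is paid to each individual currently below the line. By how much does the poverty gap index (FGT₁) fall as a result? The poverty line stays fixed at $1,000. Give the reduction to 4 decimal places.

Before: below the line — $600, $850; poverty gap index (FGT₁) = 0.061111.
After the $100 transfer: below the line — $700, $950; poverty gap index (FGT₁) = 0.038889.
Reduction = 0.061111 − 0.038889 = 0.0222.

0.0222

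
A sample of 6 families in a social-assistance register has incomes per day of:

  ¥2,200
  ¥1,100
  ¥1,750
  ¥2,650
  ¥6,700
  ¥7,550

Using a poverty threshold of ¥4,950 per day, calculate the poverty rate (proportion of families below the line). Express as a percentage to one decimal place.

4 of the 6 families have income below ¥4,950.
H = 4/6 = 66.7%.

66.7%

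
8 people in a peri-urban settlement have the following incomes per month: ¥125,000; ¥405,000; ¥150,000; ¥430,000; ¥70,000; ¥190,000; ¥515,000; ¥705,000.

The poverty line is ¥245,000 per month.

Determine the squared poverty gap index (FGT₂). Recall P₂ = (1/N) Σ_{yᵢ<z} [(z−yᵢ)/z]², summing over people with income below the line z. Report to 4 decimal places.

Poor units: ¥70,000, ¥125,000, ¥150,000, ¥190,000 (q = 4 of N = 8).
Shortfall ratios: (245000−70000)/245000 = 0.7143; (245000−125000)/245000 = 0.4898; (245000−150000)/245000 = 0.3878; (245000−190000)/245000 = 0.2245.
Squared: 0.5102; 0.2399; 0.1504; 0.0504.
Sum = 0.950854; P₂ = 0.950854 / 8 = 0.1189.

0.1189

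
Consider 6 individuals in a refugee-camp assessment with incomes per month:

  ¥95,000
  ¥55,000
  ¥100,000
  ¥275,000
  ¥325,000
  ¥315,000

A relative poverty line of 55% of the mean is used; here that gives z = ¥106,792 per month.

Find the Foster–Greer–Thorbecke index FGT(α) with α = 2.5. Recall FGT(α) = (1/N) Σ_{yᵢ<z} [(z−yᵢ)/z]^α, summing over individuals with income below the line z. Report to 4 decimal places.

0.0281

Incomes under z: ¥55,000, ¥95,000, ¥100,000 (q = 3 of N = 6).
Shortfall ratios: (106792−55000)/106792 = 0.4850; (106792−95000)/106792 = 0.1104; (106792−100000)/106792 = 0.0636.
Raised to α = 2.5: 0.16380; 0.00405; 0.00102.
Sum = 0.168870; FGT(2.5) = 0.168870 / 6 = 0.0281.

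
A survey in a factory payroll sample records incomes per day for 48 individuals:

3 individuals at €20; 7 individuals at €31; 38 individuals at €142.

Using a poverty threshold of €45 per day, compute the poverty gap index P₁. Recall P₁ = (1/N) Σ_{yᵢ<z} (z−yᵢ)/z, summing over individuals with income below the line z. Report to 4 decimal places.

Below the line: 3×€20, 7×€31 (q = 10 of N = 48).
Gap ratios (z−y)/z: (45−20)/45 = 0.5556 (×3); (45−31)/45 = 0.3111 (×7).
Sum of shortfalls = 3.844444; P₁ averages over all N: 3.844444 / 48 = 0.0801.

0.0801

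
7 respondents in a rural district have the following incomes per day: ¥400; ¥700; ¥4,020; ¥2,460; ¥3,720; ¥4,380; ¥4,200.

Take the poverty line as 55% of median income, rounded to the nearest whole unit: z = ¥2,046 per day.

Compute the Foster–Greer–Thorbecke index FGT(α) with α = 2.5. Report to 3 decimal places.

0.133

Below z: ¥400, ¥700 (q = 2 of N = 7).
Relative gaps: (2046−400)/2046 = 0.8045; (2046−700)/2046 = 0.6579.
Raised to α = 2.5: 0.58051; 0.35103.
Sum = 0.931545; FGT(2.5) = 0.931545 / 7 = 0.133.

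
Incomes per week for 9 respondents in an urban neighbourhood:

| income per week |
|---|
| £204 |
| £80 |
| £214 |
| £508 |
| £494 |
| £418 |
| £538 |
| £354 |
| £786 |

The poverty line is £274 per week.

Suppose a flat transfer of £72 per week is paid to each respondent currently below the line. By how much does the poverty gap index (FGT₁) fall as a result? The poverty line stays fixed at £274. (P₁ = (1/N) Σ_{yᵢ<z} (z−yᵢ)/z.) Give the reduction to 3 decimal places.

0.082

Before: below the line — £80, £204, £214; poverty gap index (FGT₁) = 0.13139.
After the £72 transfer: below the line — £152; poverty gap index (FGT₁) = 0.04947.
Reduction = 0.13139 − 0.04947 = 0.082.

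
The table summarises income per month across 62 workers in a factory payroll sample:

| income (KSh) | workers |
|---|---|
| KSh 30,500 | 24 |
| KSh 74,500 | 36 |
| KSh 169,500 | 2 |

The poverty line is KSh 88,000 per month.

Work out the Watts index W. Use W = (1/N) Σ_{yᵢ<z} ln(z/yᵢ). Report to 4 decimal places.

0.5069

Incomes under z: 24×KSh 30,500, 36×KSh 74,500 (q = 60 of N = 62).
Log gaps: ln(88000/30500) = 1.0596 (×24); ln(88000/74500) = 0.1665 (×36).
W = 31.426000 / 62 = 0.5069.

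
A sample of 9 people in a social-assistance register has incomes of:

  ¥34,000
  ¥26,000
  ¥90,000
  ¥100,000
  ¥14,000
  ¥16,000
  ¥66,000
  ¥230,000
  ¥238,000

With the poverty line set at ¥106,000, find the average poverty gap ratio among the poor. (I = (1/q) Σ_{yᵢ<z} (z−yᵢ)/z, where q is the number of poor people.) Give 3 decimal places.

0.534

Incomes under z: ¥14,000, ¥16,000, ¥26,000, ¥34,000, ¥66,000, ¥90,000, ¥100,000 (q = 7 of N = 9).
Shortfall ratios (z−y)/z: 0.8679, 0.8491, 0.7547, 0.6792, 0.3774, 0.1509, 0.0566; sum = 3.735849.
I averages over the q = 7 poor units only: 3.735849 / 7 = 0.534.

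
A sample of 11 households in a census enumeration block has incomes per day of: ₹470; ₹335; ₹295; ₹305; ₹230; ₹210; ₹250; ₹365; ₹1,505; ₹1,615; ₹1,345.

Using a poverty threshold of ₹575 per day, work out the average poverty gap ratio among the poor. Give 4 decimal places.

0.4652

Below the line: ₹210, ₹230, ₹250, ₹295, ₹305, ₹335, ₹365, ₹470 (q = 8 of N = 11).
Shortfall ratios (z−y)/z: 0.6348, 0.6000, 0.5652, 0.4870, 0.4696, 0.4174, 0.3652, 0.1826; sum = 3.721739.
I averages over the q = 8 poor units only: 3.721739 / 8 = 0.4652.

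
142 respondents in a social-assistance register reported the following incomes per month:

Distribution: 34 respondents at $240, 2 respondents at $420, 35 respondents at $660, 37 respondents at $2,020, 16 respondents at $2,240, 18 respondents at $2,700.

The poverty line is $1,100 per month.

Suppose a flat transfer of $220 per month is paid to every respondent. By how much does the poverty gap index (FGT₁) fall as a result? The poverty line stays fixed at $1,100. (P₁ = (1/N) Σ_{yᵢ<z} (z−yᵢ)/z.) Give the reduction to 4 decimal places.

0.1000

Before: below the line — 34×$240, 2×$420, 35×$660; poverty gap index (FGT₁) = 0.294494.
After the $220 transfer: below the line — 34×$460, 2×$640, 35×$880; poverty gap index (FGT₁) = 0.194494.
Reduction = 0.294494 − 0.194494 = 0.1000.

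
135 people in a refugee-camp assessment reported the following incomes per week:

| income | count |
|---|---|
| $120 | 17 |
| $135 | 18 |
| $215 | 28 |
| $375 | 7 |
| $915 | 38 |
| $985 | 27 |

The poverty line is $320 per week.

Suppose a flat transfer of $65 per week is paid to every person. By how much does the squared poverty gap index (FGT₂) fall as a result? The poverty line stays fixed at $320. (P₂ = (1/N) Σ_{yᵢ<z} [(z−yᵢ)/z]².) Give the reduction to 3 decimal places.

Before: below the line — 17×$120, 18×$135, 28×$215; squared poverty gap index (FGT₂) = 0.11608.
After the $65 transfer: below the line — 17×$185, 18×$200, 28×$280; squared poverty gap index (FGT₂) = 0.04440.
Reduction = 0.11608 − 0.04440 = 0.072.

0.072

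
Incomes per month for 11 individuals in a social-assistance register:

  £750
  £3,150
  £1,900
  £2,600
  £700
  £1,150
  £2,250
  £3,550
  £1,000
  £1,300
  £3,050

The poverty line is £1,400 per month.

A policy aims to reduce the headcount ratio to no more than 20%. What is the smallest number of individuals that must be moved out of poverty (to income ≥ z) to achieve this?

5 of the 11 individuals are poor, so H = 5/11 = 0.455.
A headcount ratio of at most 20% allows at most ⌊0.20 × 11⌋ = 2 poor individuals.
So at least 5 − 2 = 3 must be lifted.

3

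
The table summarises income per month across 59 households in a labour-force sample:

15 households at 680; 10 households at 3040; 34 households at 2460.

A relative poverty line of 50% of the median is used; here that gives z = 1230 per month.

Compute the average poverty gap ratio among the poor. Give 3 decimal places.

Poor units: 15×680 (q = 15 of N = 59).
Shortfall ratios (z−y)/z: 0.4472 (×15); sum = 6.707317.
The income-gap ratio divides by q (the poor only): 6.707317 / 15 = 0.447.

0.447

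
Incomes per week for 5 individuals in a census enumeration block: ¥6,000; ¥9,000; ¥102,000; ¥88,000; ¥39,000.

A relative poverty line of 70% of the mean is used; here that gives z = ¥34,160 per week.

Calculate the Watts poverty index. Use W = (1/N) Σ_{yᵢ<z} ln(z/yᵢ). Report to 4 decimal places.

Below z: ¥6,000, ¥9,000 (q = 2 of N = 5).
Log gaps: ln(34160/6000) = 1.7393; ln(34160/9000) = 1.3338.
W = 3.073127 / 5 = 0.6146.

0.6146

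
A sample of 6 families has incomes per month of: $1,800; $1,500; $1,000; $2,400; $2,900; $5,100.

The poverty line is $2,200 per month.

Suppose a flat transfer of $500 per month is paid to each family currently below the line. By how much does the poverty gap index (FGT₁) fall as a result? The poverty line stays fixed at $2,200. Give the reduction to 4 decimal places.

Before: below the line — $1,000, $1,500, $1,800; poverty gap index (FGT₁) = 0.174242.
After the $500 transfer: below the line — $1,500, $2,000; poverty gap index (FGT₁) = 0.068182.
Reduction = 0.174242 − 0.068182 = 0.1061.

0.1061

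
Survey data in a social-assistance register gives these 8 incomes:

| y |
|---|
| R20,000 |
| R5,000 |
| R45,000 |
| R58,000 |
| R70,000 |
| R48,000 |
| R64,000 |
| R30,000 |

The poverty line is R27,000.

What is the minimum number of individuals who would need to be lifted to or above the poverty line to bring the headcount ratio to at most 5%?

2

Currently q = 2 of N = 8 are below the line (H = 0.250).
A headcount ratio of at most 5% allows at most ⌊0.05 × 8⌋ = 0 poor individuals.
So at least 2 − 0 = 2 must be lifted.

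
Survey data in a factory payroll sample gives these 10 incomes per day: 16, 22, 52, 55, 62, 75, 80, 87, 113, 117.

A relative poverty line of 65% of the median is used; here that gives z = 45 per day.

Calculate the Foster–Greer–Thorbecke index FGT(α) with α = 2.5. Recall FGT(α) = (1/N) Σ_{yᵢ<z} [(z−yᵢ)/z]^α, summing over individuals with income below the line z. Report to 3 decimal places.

0.052

Below the line: 16, 22 (q = 2 of N = 10).
Shortfall ratios: (45−16)/45 = 0.6444; (45−22)/45 = 0.5111.
Raised to α = 2.5: 0.33340; 0.18676.
Sum = 0.520160; FGT(2.5) = 0.520160 / 10 = 0.052.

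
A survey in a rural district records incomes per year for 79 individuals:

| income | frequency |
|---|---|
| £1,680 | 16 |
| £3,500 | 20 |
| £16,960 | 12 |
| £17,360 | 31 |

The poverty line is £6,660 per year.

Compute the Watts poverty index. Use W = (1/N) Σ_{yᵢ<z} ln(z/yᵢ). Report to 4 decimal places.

0.4418

Below the line: 16×£1,680, 20×£3,500 (q = 36 of N = 79).
Log gaps: ln(6660/1680) = 1.3773 (×16); ln(6660/3500) = 0.6434 (×20).
W = 34.904341 / 79 = 0.4418.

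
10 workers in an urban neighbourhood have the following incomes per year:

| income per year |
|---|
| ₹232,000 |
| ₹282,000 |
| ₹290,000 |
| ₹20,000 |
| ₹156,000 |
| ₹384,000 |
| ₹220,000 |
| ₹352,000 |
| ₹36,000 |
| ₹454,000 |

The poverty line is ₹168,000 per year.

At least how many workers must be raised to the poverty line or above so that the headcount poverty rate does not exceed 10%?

2

3 of the 10 workers are poor, so H = 3/10 = 0.300.
A headcount ratio of at most 10% allows at most ⌊0.10 × 10⌋ = 1 poor workers.
So at least 3 − 1 = 2 must be lifted.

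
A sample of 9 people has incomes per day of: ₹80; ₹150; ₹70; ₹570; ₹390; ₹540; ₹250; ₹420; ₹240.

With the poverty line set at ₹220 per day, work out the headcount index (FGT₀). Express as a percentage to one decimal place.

33.3%

3 of the 9 people have income below ₹220.
H = 3/9 = 33.3%.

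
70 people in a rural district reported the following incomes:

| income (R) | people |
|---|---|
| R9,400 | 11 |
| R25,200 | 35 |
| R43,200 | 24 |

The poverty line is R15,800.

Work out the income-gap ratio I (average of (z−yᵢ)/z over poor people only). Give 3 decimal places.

0.405

Below the line: 11×R9,400 (q = 11 of N = 70).
Relative gaps: 0.4051 (×11); sum = 4.455696.
I averages over the q = 11 poor units only: 4.455696 / 11 = 0.405.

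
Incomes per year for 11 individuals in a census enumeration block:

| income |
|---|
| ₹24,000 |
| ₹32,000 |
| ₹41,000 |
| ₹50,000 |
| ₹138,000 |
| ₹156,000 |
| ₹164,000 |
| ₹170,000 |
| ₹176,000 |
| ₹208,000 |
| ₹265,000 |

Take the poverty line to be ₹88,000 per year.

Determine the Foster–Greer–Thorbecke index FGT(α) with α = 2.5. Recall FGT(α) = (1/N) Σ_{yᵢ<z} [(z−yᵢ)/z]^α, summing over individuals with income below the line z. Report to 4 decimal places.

0.1005

Poor units: ₹24,000, ₹32,000, ₹41,000, ₹50,000 (q = 4 of N = 11).
Normalized shortfalls: (88000−24000)/88000 = 0.7273; (88000−32000)/88000 = 0.6364; (88000−41000)/88000 = 0.5341; (88000−50000)/88000 = 0.4318.
Raised to α = 2.5: 0.45107; 0.32305; 0.20847; 0.12253.
Sum = 1.105115; FGT(2.5) = 1.105115 / 11 = 0.1005.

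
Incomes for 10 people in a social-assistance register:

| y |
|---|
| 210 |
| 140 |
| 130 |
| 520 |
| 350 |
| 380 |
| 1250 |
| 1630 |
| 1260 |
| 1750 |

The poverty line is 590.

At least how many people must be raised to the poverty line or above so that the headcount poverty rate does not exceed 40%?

Currently q = 6 of N = 10 are below the line (H = 0.600).
A headcount ratio of at most 40% allows at most ⌊0.40 × 10⌋ = 4 poor people.
So at least 6 − 4 = 2 must be lifted.

2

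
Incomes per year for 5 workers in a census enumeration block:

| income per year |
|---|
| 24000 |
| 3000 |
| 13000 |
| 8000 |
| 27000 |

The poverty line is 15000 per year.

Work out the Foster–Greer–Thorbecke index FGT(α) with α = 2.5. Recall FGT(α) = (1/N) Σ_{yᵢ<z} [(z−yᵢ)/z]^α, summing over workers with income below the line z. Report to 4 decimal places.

0.1455

Below the line: 3000, 8000, 13000 (q = 3 of N = 5).
Normalized shortfalls: (15000−3000)/15000 = 0.8000; (15000−8000)/15000 = 0.4667; (15000−13000)/15000 = 0.1333.
Raised to α = 2.5: 0.57243; 0.14877; 0.00649.
Sum = 0.727695; FGT(2.5) = 0.727695 / 5 = 0.1455.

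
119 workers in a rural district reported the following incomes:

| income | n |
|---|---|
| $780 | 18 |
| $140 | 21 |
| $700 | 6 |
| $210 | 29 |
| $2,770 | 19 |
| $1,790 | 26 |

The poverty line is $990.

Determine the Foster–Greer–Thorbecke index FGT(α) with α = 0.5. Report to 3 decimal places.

0.477

Below the line: 21×$140, 29×$210, 6×$700, 18×$780 (q = 74 of N = 119).
Gap ratios (z−y)/z: (990−140)/990 = 0.8586 (×21); (990−210)/990 = 0.7879 (×29); (990−700)/990 = 0.2929 (×6); (990−780)/990 = 0.2121 (×18).
Raised to α = 0.5: 0.92660 (×21); 0.88763 (×29); 0.54123 (×6); 0.46057 (×18).
Sum = 56.737284; FGT(0.5) = 56.737284 / 119 = 0.477.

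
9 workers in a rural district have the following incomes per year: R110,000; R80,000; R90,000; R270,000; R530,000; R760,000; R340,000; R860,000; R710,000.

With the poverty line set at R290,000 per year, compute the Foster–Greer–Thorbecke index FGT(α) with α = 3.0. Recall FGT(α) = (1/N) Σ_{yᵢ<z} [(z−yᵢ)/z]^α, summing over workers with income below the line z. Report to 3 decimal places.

Below the line: R80,000, R90,000, R110,000, R270,000 (q = 4 of N = 9).
Gap ratios (z−y)/z: (290000−80000)/290000 = 0.7241; (290000−90000)/290000 = 0.6897; (290000−110000)/290000 = 0.6207; (290000−270000)/290000 = 0.0690.
Raised to α = 3.0: 0.37972; 0.32802; 0.23912; 0.00033.
Sum = 0.947189; FGT(3.0) = 0.947189 / 9 = 0.105.

0.105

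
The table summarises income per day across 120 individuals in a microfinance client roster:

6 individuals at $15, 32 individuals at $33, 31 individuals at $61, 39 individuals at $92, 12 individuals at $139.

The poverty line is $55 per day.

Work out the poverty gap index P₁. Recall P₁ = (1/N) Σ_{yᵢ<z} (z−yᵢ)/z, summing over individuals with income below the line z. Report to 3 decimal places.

0.143

Poor units: 6×$15, 32×$33 (q = 38 of N = 120).
Gap ratios (z−y)/z: (55−15)/55 = 0.7273 (×6); (55−33)/55 = 0.4000 (×32).
Σ = 17.163636. Dividing by the full population N = 120 gives P₁ = 0.143.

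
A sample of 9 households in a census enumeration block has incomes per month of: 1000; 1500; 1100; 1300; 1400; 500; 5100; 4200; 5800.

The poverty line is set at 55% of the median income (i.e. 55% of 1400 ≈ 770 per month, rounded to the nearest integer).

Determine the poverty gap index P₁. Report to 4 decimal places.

Poor units: 500 (q = 1 of N = 9).
Relative gaps: (770−500)/770 = 0.3506.
Sum of shortfalls = 0.350649; P₁ averages over all N: 0.350649 / 9 = 0.0390.

0.0390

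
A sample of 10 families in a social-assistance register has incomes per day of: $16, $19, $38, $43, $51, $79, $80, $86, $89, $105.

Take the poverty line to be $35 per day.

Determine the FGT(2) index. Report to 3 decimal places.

Incomes under z: $16, $19 (q = 2 of N = 10).
Relative gaps: (35−16)/35 = 0.5429; (35−19)/35 = 0.4571.
Squared: 0.2947; 0.2090.
Sum = 0.503673; P₂ = 0.503673 / 10 = 0.050.

0.050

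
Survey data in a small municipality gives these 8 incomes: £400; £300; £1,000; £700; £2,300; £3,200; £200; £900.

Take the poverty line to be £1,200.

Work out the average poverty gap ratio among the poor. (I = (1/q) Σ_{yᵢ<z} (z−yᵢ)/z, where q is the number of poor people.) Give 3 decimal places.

Below z: £200, £300, £400, £700, £900, £1,000 (q = 6 of N = 8).
Relative gaps: 0.8333, 0.7500, 0.6667, 0.4167, 0.2500, 0.1667; sum = 3.083333.
The income-gap ratio divides by q (the poor only): 3.083333 / 6 = 0.514.

0.514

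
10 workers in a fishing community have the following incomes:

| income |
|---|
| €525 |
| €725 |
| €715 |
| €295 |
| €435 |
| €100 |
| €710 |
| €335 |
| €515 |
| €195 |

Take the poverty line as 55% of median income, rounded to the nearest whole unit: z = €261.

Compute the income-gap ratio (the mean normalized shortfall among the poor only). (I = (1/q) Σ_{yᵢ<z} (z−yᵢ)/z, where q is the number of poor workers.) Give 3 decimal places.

0.435

Below the line: €100, €195 (q = 2 of N = 10).
Relative gaps: 0.6169, 0.2529; sum = 0.869732.
The income-gap ratio divides by q (the poor only): 0.869732 / 2 = 0.435.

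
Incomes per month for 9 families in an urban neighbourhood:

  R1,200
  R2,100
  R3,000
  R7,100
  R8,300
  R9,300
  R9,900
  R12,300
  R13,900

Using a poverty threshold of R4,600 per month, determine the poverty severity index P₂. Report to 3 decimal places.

Below z: R1,200, R2,100, R3,000 (q = 3 of N = 9).
Normalized shortfalls: (4600−1200)/4600 = 0.7391; (4600−2100)/4600 = 0.5435; (4600−3000)/4600 = 0.3478.
Squared: 0.5463; 0.2954; 0.1210.
Sum = 0.962665; P₂ = 0.962665 / 9 = 0.107.

0.107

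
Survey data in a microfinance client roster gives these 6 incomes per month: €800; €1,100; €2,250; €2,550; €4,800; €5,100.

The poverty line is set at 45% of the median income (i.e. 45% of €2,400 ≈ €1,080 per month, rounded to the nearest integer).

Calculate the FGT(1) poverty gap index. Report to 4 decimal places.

0.0432

Below z: €800 (q = 1 of N = 6).
Relative gaps: (1080−800)/1080 = 0.2593.
Σ = 0.259259. Dividing by the full population N = 6 gives P₁ = 0.0432.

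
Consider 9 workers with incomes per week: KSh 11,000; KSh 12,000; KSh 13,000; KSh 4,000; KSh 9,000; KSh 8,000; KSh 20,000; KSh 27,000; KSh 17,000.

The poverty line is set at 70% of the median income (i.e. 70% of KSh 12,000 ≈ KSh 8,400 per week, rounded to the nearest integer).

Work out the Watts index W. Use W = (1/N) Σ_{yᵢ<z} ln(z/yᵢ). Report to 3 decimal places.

Poor units: KSh 4,000, KSh 8,000 (q = 2 of N = 9).
ln(z/y) terms: ln(8400/4000) = 0.7419; ln(8400/8000) = 0.0488.
W = 0.790728 / 9 = 0.088.

0.088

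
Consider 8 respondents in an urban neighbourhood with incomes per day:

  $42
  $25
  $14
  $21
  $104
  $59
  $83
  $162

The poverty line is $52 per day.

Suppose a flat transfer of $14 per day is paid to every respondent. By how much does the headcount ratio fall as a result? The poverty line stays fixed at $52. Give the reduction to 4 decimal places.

0.1250

Before: below the line — $14, $21, $25, $42; headcount ratio = 0.500000.
After the $14 transfer: below the line — $28, $35, $39; headcount ratio = 0.375000.
Reduction = 0.500000 − 0.375000 = 0.1250.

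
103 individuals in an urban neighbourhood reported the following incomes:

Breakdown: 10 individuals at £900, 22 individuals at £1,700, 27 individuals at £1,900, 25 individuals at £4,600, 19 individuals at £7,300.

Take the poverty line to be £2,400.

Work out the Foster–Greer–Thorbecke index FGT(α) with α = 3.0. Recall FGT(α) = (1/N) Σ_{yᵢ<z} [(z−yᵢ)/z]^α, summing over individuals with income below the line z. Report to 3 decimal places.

Below z: 10×£900, 22×£1,700, 27×£1,900 (q = 59 of N = 103).
Relative gaps: (2400−900)/2400 = 0.6250 (×10); (2400−1700)/2400 = 0.2917 (×22); (2400−1900)/2400 = 0.2083 (×27).
Raised to α = 3.0: 0.24414 (×10); 0.02481 (×22); 0.00904 (×27).
Sum = 3.231409; FGT(3.0) = 3.231409 / 103 = 0.031.

0.031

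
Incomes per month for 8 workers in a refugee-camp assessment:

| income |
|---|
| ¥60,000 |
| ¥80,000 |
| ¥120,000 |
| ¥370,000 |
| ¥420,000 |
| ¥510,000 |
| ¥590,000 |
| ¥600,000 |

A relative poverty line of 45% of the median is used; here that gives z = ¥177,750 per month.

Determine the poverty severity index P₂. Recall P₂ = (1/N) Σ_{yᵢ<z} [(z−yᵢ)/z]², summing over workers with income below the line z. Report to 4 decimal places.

Incomes under z: ¥60,000, ¥80,000, ¥120,000 (q = 3 of N = 8).
Normalized shortfalls: (177750−60000)/177750 = 0.6624; (177750−80000)/177750 = 0.5499; (177750−120000)/177750 = 0.3249.
Squared: 0.4388; 0.3024; 0.1056.
Sum = 0.846815; P₂ = 0.846815 / 8 = 0.1059.

0.1059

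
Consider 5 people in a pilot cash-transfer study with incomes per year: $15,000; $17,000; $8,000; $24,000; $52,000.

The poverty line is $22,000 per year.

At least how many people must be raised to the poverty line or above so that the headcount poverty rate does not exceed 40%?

1

3 of the 5 people are poor, so H = 3/5 = 0.600.
A headcount ratio of at most 40% allows at most ⌊0.40 × 5⌋ = 2 poor people.
So at least 3 − 2 = 1 must be lifted.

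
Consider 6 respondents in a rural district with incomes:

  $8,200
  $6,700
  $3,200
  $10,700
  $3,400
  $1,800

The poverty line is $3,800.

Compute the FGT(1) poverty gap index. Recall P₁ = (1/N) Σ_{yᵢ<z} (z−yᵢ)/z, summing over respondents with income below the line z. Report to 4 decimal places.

Incomes under z: $1,800, $3,200, $3,400 (q = 3 of N = 6).
Normalized shortfalls: (3800−1800)/3800 = 0.5263; (3800−3200)/3800 = 0.1579; (3800−3400)/3800 = 0.1053.
Σ = 0.789474. Dividing by the full population N = 6 gives P₁ = 0.1316.

0.1316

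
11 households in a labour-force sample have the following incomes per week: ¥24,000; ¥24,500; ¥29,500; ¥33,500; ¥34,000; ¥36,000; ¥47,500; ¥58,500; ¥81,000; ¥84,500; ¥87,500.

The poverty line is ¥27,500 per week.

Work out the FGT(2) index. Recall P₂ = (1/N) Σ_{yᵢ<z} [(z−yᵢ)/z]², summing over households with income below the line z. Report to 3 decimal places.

0.003

Incomes under z: ¥24,000, ¥24,500 (q = 2 of N = 11).
Normalized shortfalls: (27500−24000)/27500 = 0.1273; (27500−24500)/27500 = 0.1091.
Squared: 0.0162; 0.0119.
Sum = 0.028099; P₂ = 0.028099 / 11 = 0.003.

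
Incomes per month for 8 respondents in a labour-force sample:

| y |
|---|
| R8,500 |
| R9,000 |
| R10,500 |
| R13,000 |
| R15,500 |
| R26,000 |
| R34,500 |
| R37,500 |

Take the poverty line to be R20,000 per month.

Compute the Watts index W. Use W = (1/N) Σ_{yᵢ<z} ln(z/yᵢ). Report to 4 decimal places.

Poor units: R8,500, R9,000, R10,500, R13,000, R15,500 (q = 5 of N = 8).
ln(z/y) terms: ln(20000/8500) = 0.8557; ln(20000/9000) = 0.7985; ln(20000/10500) = 0.6444; ln(20000/13000) = 0.4308; ln(20000/15500) = 0.2549.
W = 2.984206 / 8 = 0.3730.

0.3730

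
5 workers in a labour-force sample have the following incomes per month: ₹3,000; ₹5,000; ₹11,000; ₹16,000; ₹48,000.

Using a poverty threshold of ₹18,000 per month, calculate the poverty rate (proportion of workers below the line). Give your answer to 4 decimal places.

4 of the 5 workers have income below ₹18,000.
H = 4/5 = 0.8000.

0.8000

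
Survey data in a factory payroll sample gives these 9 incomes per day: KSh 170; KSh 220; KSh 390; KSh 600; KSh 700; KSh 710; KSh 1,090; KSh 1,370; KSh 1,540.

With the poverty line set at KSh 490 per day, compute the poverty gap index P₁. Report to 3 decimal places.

Incomes under z: KSh 170, KSh 220, KSh 390 (q = 3 of N = 9).
Shortfall ratios: (490−170)/490 = 0.6531; (490−220)/490 = 0.5510; (490−390)/490 = 0.2041.
Sum of shortfalls = 1.408163; P₁ averages over all N: 1.408163 / 9 = 0.156.

0.156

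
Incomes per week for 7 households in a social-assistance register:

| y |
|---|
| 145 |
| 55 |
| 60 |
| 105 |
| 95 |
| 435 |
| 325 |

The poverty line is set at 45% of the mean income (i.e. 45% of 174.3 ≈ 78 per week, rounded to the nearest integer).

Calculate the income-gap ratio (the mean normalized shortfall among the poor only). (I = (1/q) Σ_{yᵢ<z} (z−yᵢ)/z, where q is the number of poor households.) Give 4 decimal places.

Below z: 55, 60 (q = 2 of N = 7).
Relative gaps: 0.2949, 0.2308; sum = 0.525641.
I averages over the q = 2 poor units only: 0.525641 / 2 = 0.2628.

0.2628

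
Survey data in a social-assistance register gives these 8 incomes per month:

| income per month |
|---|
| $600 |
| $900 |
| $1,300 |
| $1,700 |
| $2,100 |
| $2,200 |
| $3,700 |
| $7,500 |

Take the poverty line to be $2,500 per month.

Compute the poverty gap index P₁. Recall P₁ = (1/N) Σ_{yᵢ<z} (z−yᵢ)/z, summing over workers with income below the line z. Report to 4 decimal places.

0.3100

Below z: $600, $900, $1,300, $1,700, $2,100, $2,200 (q = 6 of N = 8).
Shortfall ratios: (2500−600)/2500 = 0.7600; (2500−900)/2500 = 0.6400; (2500−1300)/2500 = 0.4800; (2500−1700)/2500 = 0.3200; (2500−2100)/2500 = 0.1600; (2500−2200)/2500 = 0.1200.
Sum of shortfalls = 2.480000; P₁ averages over all N: 2.480000 / 8 = 0.3100.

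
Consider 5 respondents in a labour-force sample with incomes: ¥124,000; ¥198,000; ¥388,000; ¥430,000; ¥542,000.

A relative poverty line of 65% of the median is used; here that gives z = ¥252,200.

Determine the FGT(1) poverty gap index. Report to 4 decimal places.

Poor units: ¥124,000, ¥198,000 (q = 2 of N = 5).
Normalized shortfalls: (252200−124000)/252200 = 0.5083; (252200−198000)/252200 = 0.2149.
Σ = 0.723236. Dividing by the full population N = 5 gives P₁ = 0.1446.

0.1446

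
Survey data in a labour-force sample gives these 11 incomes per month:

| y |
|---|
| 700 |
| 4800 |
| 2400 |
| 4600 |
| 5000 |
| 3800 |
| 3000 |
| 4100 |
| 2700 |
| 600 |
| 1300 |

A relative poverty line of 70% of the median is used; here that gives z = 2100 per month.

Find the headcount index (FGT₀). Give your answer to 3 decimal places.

3 of the 11 respondents have income below 2100.
H = 3/11 = 0.273.

0.273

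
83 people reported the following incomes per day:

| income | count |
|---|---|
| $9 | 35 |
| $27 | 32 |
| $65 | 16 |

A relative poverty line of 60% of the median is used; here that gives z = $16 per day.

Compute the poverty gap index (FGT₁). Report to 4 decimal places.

0.1845

Poor units: 35×$9 (q = 35 of N = 83).
Normalized shortfalls: (16−9)/16 = 0.4375 (×35).
Sum of shortfalls = 15.312500; P₁ averages over all N: 15.312500 / 83 = 0.1845.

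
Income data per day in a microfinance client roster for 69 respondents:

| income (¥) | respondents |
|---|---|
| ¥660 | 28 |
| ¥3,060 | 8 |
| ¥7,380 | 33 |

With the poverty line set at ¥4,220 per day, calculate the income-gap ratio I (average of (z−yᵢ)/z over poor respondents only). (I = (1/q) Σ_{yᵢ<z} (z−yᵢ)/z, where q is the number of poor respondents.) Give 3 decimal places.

Poor units: 28×¥660, 8×¥3,060 (q = 36 of N = 69).
Relative gaps: 0.8436 (×28), 0.2749 (×8); sum = 25.819905.
I averages over the q = 36 poor units only: 25.819905 / 36 = 0.717.

0.717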